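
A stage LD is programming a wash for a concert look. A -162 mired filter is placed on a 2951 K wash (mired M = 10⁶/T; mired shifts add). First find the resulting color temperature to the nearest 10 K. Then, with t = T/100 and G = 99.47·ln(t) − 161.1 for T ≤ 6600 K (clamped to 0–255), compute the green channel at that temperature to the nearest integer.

M_in = 10⁶/2951 = 338.87; M_out = 338.87 + (-162) = 176.87.
T_out = 10⁶/176.87 = 5653.9 K → 5650 K; t = 56.5.
G = 99.47·ln 56.5 − 161.1 = 99.47·4.0342 − 161.1 = 240.186.
Rounded: 240.

240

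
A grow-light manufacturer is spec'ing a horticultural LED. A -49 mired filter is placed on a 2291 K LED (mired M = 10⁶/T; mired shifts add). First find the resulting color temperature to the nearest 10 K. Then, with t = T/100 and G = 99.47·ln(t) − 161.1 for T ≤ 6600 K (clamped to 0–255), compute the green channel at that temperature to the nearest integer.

M_in = 10⁶/2291 = 436.49; M_out = 436.49 + (-49) = 387.49.
T_out = 10⁶/387.49 = 2580.7 K → 2580 K; t = 25.8.
G = 99.47·ln 25.8 − 161.1 = 99.47·3.2504 − 161.1 = 162.215.
Rounded: 162.

162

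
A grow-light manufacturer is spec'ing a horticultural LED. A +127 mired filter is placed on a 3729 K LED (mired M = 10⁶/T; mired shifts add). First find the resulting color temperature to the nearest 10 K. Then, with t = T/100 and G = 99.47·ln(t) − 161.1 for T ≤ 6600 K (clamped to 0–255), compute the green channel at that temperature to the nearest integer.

M_in = 10⁶/3729 = 268.17; M_out = 268.17 + (+127) = 395.17.
T_out = 10⁶/395.17 = 2530.6 K → 2530 K; t = 25.3.
G = 99.47·ln 25.3 − 161.1 = 99.47·3.2308 − 161.1 = 160.268.
Rounded: 160.

160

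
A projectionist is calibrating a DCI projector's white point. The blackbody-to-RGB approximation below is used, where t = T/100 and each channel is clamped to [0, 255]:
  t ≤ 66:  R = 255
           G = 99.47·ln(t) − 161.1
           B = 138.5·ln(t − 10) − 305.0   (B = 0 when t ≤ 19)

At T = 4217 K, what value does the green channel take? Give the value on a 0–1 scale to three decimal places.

t = 4217/100 = 42.17; the t ≤ 66 branch applies.
G = 99.47·ln 42.17 − 161.1 = 99.47·3.7417 − 161.1 = 211.088.
On a 0–1 scale: 211.088/255 = 0.8278 → 0.828.

0.828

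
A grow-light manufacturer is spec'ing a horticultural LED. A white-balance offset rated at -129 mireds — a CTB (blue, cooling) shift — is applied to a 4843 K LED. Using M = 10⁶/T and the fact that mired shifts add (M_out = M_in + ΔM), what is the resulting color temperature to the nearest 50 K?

12900 K

M_in = 10⁶/4843 = 206.48 mireds.
M_out = 206.48 + (-129) = 77.48 mireds.
T_out = 10⁶/77.48 = 12906.0 K → 12900 K.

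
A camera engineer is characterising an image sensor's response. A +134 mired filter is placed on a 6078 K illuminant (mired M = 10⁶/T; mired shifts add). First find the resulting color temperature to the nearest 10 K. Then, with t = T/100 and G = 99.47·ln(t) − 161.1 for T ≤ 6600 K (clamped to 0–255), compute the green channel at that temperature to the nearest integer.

M_in = 10⁶/6078 = 164.53; M_out = 164.53 + (+134) = 298.53.
T_out = 10⁶/298.53 = 3349.8 K → 3350 K; t = 33.5.
G = 99.47·ln 33.5 − 161.1 = 99.47·3.5115 − 161.1 = 188.193.
Rounded: 188.

188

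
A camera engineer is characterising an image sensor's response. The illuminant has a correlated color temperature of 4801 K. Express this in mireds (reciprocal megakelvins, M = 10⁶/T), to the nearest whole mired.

208 mireds

M = 10⁶ / 4801 = 208.290 → 208 mireds.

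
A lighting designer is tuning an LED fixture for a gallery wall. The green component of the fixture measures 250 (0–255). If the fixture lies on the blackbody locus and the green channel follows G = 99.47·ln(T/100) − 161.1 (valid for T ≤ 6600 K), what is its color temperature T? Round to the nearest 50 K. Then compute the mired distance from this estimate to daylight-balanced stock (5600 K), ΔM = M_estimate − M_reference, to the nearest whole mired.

-19 mireds

ln t = (250 + 161.1) / 99.47 = 4.1329.
t = e^4.1329 = 62.359.
T = 100·t = 6236 K → 6250 K to the nearest 50 K.
M_estimate = 10⁶/6250 = 160.00; M_reference = 10⁶/5600 = 178.57.
ΔM = 160.00 − 178.57 = -18.57 → -19 mireds.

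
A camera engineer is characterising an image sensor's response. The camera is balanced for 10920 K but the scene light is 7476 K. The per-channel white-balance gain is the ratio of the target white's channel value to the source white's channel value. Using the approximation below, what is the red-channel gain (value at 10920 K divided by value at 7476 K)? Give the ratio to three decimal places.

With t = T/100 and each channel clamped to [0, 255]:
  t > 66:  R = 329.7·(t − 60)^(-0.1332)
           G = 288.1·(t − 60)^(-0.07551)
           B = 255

0.852

At 7476 K (t = 74.76):
  R = 329.7·(74.76 − 60)^(-0.1332) = 329.7·14.76^(-0.1332) = 329.7·0.69868 = 230.354.
At 10920 K (t = 109.2):
  R = 329.7·(109.2 − 60)^(-0.1332) = 329.7·49.2^(-0.1332) = 329.7·0.59516 = 196.223.
Gain = 196.223 / 230.354 = 0.8518 → 0.852.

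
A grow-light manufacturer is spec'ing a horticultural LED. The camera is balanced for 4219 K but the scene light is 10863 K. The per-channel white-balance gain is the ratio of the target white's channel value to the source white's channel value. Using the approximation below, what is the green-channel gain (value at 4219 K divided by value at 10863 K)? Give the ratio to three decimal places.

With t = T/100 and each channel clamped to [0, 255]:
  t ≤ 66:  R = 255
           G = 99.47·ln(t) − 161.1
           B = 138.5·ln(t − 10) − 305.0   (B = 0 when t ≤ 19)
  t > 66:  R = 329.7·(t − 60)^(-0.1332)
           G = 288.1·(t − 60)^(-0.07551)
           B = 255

0.983

At 10863 K (t = 108.63):
  G = 288.1·(108.63 − 60)^(-0.07551) = 288.1·48.63^(-0.07551) = 288.1·0.74580 = 214.865.
At 4219 K (t = 42.19):
  G = 99.47·ln 42.19 − 161.1 = 99.47·3.7422 − 161.1 = 211.135.
Gain = 211.135 / 214.865 = 0.9826 → 0.983.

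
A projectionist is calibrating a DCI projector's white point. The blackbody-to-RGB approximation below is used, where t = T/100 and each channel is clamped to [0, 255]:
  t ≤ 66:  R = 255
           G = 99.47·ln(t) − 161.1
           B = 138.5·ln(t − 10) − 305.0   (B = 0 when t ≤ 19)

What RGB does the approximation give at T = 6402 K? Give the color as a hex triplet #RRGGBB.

t = 6402/100 = 64.02; the t ≤ 66 branch applies.
R = 255 by definition for t ≤ 66.
G = 99.47·ln 64.02 − 161.1 = 99.47·4.1592 − 161.1 = 252.615.
B = 138.5·ln(64.02 − 10) − 305.0 = 138.5·ln 54.02 − 305.0 = 138.5·3.9894 − 305.0 = 247.526.
Rounded: (255, 253, 248).
In hex: #FFFDF8.

#FFFDF8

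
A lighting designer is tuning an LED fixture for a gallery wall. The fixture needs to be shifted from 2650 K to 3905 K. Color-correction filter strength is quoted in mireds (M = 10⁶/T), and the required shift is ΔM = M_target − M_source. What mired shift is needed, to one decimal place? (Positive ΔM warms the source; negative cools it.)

-121.3 mireds

M_source = 10⁶/2650 = 377.358; M_target = 10⁶/3905 = 256.082.
ΔM = 256.082 − 377.358 = -121.277 → -121.3 mireds, a cooling shift.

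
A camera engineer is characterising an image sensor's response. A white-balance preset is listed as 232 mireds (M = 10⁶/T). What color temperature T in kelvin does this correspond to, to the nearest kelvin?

4310 K

T = 10⁶ / 232 = 4310.34 K → 4310 K.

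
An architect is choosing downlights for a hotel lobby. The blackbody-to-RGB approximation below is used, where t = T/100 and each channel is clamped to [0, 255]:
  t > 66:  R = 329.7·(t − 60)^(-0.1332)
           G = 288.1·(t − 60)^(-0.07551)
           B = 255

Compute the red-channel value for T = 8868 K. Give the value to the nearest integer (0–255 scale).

t = 8868/100 = 88.68; the t > 66 branch applies.
R = 329.7·(88.68 − 60)^(-0.1332) = 329.7·28.68^(-0.1332) = 329.7·0.63951 = 210.848.
Rounded: 211.

211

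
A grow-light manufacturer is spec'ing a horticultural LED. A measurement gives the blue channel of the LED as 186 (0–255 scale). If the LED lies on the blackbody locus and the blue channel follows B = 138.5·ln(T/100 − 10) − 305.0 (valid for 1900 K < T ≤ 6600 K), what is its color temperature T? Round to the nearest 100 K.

ln(t − 10) = (186 + 305.0) / 138.5 = 3.5451.
t − 10 = e^3.5451 = 34.644, so t = 44.644.
T = 100·t = 4464 K → 4500 K to the nearest 100 K.

4500 K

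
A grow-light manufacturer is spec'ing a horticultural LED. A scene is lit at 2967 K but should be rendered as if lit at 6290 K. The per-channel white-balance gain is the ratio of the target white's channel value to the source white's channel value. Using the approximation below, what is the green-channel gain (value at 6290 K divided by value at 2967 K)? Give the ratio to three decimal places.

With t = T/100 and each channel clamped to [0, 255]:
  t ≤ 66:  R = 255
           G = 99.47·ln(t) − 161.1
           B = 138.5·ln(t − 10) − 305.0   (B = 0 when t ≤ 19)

At 2967 K (t = 29.67):
  G = 99.47·ln 29.67 − 161.1 = 99.47·3.3901 − 161.1 = 176.117.
At 6290 K (t = 62.9):
  G = 99.47·ln 62.9 − 161.1 = 99.47·4.1415 − 161.1 = 250.860.
Gain = 250.860 / 176.117 = 1.4244 → 1.424.

1.424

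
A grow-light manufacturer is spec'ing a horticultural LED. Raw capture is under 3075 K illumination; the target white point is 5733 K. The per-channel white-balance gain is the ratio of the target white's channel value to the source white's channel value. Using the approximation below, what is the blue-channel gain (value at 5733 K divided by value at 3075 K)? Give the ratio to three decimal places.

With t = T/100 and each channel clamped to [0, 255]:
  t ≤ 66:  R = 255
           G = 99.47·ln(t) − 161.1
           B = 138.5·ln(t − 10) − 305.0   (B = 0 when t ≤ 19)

1.993

At 3075 K (t = 30.75):
  B = 138.5·ln(30.75 − 10) − 305.0 = 138.5·ln 20.75 − 305.0 = 138.5·3.0325 − 305.0 = 115.008.
At 5733 K (t = 57.33):
  B = 138.5·ln(57.33 − 10) − 305.0 = 138.5·ln 47.33 − 305.0 = 138.5·3.8571 − 305.0 = 229.214.
Gain = 229.214 / 115.008 = 1.9930 → 1.993.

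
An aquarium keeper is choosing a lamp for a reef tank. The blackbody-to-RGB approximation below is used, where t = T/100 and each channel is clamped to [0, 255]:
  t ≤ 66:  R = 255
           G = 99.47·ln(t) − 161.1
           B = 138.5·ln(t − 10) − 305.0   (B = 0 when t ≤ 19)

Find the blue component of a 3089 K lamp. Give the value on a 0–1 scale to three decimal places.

t = 3089/100 = 30.89; the t ≤ 66 branch applies.
B = 138.5·ln(30.89 − 10) − 305.0 = 138.5·ln 20.89 − 305.0 = 138.5·3.0393 − 305.0 = 115.939.
On a 0–1 scale: 115.939/255 = 0.4547 → 0.455.

0.455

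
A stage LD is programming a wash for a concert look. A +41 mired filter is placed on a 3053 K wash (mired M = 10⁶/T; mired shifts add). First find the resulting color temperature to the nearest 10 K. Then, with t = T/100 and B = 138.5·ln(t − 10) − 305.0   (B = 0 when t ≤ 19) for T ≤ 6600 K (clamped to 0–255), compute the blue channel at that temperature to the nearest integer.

M_in = 10⁶/3053 = 327.55; M_out = 327.55 + (+41) = 368.55.
T_out = 10⁶/368.55 = 2713.4 K → 2710 K; t = 27.1.
B = 138.5·ln(27.1 − 10) − 305.0 = 138.5·ln 17.1 − 305.0 = 138.5·2.8391 − 305.0 = 88.212.
Rounded: 88.

88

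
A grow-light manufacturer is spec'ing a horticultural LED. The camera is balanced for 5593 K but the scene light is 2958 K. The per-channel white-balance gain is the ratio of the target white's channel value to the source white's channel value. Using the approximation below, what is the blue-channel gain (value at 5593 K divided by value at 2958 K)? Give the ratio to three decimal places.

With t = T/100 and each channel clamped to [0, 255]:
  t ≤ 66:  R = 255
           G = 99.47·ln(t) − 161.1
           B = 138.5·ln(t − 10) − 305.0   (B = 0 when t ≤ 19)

At 2958 K (t = 29.58):
  B = 138.5·ln(29.58 − 10) − 305.0 = 138.5·ln 19.58 − 305.0 = 138.5·2.9745 − 305.0 = 106.969.
At 5593 K (t = 55.93):
  B = 138.5·ln(55.93 − 10) − 305.0 = 138.5·ln 45.93 − 305.0 = 138.5·3.8271 − 305.0 = 225.056.
Gain = 225.056 / 106.969 = 2.1039 → 2.104.

2.104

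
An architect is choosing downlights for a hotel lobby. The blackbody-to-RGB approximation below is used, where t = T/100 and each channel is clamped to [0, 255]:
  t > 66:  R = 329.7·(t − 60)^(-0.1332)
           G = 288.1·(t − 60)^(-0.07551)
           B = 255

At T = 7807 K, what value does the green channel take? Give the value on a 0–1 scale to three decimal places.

t = 7807/100 = 78.07; the t > 66 branch applies.
G = 288.1·(78.07 − 60)^(-0.07551) = 288.1·18.07^(-0.07551) = 288.1·0.80369 = 231.542.
On a 0–1 scale: 231.542/255 = 0.9080 → 0.908.

0.908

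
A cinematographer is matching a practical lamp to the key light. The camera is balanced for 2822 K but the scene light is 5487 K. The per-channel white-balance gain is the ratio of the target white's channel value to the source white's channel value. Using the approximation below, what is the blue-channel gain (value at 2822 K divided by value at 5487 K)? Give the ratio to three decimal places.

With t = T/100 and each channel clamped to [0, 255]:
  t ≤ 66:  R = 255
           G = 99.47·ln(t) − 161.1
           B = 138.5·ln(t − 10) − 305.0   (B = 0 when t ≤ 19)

At 5487 K (t = 54.87):
  B = 138.5·ln(54.87 − 10) − 305.0 = 138.5·ln 44.87 − 305.0 = 138.5·3.8038 − 305.0 = 221.822.
At 2822 K (t = 28.22):
  B = 138.5·ln(28.22 − 10) − 305.0 = 138.5·ln 18.22 − 305.0 = 138.5·2.9025 − 305.0 = 96.999.
Gain = 96.999 / 221.822 = 0.4373 → 0.437.

0.437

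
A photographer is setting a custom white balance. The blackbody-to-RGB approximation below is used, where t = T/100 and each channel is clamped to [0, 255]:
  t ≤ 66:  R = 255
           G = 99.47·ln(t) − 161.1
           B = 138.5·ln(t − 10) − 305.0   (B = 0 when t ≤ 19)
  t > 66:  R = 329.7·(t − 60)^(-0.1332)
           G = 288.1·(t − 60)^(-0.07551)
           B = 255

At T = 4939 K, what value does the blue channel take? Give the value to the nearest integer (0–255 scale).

204

t = 4939/100 = 49.39; the t ≤ 66 branch applies.
B = 138.5·ln(49.39 − 10) − 305.0 = 138.5·ln 39.39 − 305.0 = 138.5·3.6735 − 305.0 = 203.781.
Rounded: 204.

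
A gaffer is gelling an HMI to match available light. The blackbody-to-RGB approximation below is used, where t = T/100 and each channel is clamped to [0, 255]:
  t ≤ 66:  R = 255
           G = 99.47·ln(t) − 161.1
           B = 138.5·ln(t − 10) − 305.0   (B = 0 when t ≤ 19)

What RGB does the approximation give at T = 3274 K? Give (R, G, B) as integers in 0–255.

t = 3274/100 = 32.74; the t ≤ 66 branch applies.
R = 255 by definition for t ≤ 66.
G = 99.47·ln 32.74 − 161.1 = 99.47·3.4886 − 161.1 = 185.911.
B = 138.5·ln(32.74 − 10) − 305.0 = 138.5·ln 22.74 − 305.0 = 138.5·3.1241 − 305.0 = 127.691.
Rounded: (255, 186, 128).

(255, 186, 128)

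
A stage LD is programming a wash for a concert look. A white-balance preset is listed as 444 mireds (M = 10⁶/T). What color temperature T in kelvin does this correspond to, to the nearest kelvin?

2252 K

T = 10⁶ / 444 = 2252.25 K → 2252 K.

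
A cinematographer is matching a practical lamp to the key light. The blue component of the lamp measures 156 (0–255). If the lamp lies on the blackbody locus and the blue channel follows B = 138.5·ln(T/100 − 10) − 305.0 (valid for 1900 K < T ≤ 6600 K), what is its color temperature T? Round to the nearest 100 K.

ln(t − 10) = (156 + 305.0) / 138.5 = 3.3285.
t − 10 = e^3.3285 = 27.897, so t = 37.897.
T = 100·t = 3790 K → 3800 K to the nearest 100 K.

3800 K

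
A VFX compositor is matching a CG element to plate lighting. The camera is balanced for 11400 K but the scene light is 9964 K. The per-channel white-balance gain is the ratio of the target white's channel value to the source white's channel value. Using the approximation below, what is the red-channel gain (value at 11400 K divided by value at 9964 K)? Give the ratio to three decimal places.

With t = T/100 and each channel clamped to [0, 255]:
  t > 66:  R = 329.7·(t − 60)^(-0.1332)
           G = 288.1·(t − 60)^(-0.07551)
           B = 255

0.960

At 9964 K (t = 99.64):
  R = 329.7·(99.64 − 60)^(-0.1332) = 329.7·39.64^(-0.1332) = 329.7·0.61253 = 201.952.
At 11400 K (t = 114):
  R = 329.7·(114 − 60)^(-0.1332) = 329.7·54^(-0.1332) = 329.7·0.58782 = 193.805.
Gain = 193.805 / 201.952 = 0.9597 → 0.960.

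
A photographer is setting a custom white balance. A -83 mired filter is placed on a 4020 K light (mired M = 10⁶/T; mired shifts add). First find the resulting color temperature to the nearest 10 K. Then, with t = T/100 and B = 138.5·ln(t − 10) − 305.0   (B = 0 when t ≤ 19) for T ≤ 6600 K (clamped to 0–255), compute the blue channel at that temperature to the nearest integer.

M_in = 10⁶/4020 = 248.76; M_out = 248.76 + (-83) = 165.76.
T_out = 10⁶/165.76 = 6033.0 K → 6030 K; t = 60.3.
B = 138.5·ln(60.3 − 10) − 305.0 = 138.5·ln 50.3 − 305.0 = 138.5·3.9180 − 305.0 = 237.644.
Rounded: 238.

238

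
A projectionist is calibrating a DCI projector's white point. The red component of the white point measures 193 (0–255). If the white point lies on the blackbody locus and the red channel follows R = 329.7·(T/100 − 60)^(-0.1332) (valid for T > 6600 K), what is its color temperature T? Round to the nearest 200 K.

11600 K

(t − 60)^(-0.1332) = 193/329.7 = 0.58538.
t − 60 = 0.58538^(1/-0.1332) = 0.58538^(-7.508) = 55.713, so t = 115.713.
T = 100·t = 11571 K → 11600 K to the nearest 200 K.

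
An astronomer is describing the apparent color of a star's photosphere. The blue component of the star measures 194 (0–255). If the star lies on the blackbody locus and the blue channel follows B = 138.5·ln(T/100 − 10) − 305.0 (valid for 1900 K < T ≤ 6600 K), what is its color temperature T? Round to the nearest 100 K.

ln(t − 10) = (194 + 305.0) / 138.5 = 3.6029.
t − 10 = e^3.6029 = 36.704, so t = 46.704.
T = 100·t = 4670 K → 4700 K to the nearest 100 K.

4700 K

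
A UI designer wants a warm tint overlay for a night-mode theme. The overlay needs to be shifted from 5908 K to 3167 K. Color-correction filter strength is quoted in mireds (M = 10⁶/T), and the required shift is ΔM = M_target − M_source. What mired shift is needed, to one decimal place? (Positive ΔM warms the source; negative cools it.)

M_source = 10⁶/5908 = 169.262; M_target = 10⁶/3167 = 315.756.
ΔM = 315.756 − 169.262 = 146.494 → +146.5 mireds, a warming shift.

+146.5 mireds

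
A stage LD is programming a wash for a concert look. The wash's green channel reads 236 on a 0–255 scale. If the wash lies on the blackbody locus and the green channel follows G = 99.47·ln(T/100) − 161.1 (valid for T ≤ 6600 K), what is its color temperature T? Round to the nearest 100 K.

ln t = (236 + 161.1) / 99.47 = 3.9922.
t = e^3.9922 = 54.172.
T = 100·t = 5417 K → 5400 K to the nearest 100 K.

5400 K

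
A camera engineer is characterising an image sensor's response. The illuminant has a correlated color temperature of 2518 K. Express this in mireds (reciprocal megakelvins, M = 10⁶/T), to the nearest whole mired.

M = 10⁶ / 2518 = 397.141 → 397 mireds.

397 mireds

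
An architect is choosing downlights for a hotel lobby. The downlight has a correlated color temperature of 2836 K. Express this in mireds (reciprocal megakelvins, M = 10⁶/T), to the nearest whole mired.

M = 10⁶ / 2836 = 352.609 → 353 mireds.

353 mireds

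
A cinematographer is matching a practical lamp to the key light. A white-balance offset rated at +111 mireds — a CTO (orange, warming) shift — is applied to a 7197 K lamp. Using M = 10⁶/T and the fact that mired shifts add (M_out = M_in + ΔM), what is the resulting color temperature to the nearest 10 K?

M_in = 10⁶/7197 = 138.95 mireds.
M_out = 138.95 + (+111) = 249.95 mireds.
T_out = 10⁶/249.95 = 4000.9 K → 4000 K.

4000 K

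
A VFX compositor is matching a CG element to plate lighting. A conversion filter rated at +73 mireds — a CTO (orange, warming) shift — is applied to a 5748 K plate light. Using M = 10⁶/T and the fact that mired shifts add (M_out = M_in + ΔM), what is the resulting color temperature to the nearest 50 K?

M_in = 10⁶/5748 = 173.97 mireds.
M_out = 173.97 + (+73) = 246.97 mireds.
T_out = 10⁶/246.97 = 4049.0 K → 4050 K.

4050 K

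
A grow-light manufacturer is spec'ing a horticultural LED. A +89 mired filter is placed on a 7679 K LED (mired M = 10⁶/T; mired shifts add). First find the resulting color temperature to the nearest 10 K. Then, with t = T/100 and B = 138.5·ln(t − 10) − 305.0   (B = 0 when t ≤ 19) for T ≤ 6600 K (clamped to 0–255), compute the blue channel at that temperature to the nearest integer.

190

M_in = 10⁶/7679 = 130.23; M_out = 130.23 + (+89) = 219.23.
T_out = 10⁶/219.23 = 4561.5 K → 4560 K; t = 45.6.
B = 138.5·ln(45.6 − 10) − 305.0 = 138.5·ln 35.6 − 305.0 = 138.5·3.5723 − 305.0 = 189.770.
Rounded: 190.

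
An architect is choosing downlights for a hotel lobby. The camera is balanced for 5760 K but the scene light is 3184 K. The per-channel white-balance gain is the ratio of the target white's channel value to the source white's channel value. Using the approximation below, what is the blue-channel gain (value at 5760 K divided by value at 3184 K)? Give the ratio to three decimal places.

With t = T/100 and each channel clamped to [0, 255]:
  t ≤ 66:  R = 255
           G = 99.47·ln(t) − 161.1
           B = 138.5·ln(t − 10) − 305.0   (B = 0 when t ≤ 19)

1.884

At 3184 K (t = 31.84):
  B = 138.5·ln(31.84 − 10) − 305.0 = 138.5·ln 21.84 − 305.0 = 138.5·3.0837 − 305.0 = 122.098.
At 5760 K (t = 57.6):
  B = 138.5·ln(57.6 − 10) − 305.0 = 138.5·ln 47.6 − 305.0 = 138.5·3.8628 − 305.0 = 230.002.
Gain = 230.002 / 122.098 = 1.8837 → 1.884.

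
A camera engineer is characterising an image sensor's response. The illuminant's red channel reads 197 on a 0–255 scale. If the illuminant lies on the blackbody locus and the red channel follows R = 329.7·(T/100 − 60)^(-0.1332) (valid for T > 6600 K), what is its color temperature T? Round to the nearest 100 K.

(t − 60)^(-0.1332) = 197/329.7 = 0.59751.
t − 60 = 0.59751^(1/-0.1332) = 0.59751^(-7.508) = 47.761, so t = 107.761.
T = 100·t = 10776 K → 10800 K to the nearest 100 K.

10800 K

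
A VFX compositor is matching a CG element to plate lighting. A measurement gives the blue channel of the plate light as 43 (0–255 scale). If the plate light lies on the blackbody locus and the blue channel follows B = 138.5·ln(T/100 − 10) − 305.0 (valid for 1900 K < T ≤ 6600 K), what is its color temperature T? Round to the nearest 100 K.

ln(t − 10) = (43 + 305.0) / 138.5 = 2.5126.
t − 10 = e^2.5126 = 12.337, so t = 22.337.
T = 100·t = 2234 K → 2200 K to the nearest 100 K.

2200 K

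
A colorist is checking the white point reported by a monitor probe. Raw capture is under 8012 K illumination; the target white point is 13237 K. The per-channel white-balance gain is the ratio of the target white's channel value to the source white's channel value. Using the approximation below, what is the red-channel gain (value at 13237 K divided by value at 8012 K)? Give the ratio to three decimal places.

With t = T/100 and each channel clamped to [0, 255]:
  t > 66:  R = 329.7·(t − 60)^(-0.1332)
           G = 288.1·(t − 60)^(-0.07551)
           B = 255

0.843

At 8012 K (t = 80.12):
  R = 329.7·(80.12 − 60)^(-0.1332) = 329.7·20.12^(-0.1332) = 329.7·0.67044 = 221.042.
At 13237 K (t = 132.37):
  R = 329.7·(132.37 − 60)^(-0.1332) = 329.7·72.37^(-0.1332) = 329.7·0.56534 = 186.391.
Gain = 186.391 / 221.042 = 0.8432 → 0.843.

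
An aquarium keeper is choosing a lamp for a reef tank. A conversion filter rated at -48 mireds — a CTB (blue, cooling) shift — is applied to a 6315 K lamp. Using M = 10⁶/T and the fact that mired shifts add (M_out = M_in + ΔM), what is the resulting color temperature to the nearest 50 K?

M_in = 10⁶/6315 = 158.35 mireds.
M_out = 158.35 + (-48) = 110.35 mireds.
T_out = 10⁶/110.35 = 9061.8 K → 9050 K.

9050 K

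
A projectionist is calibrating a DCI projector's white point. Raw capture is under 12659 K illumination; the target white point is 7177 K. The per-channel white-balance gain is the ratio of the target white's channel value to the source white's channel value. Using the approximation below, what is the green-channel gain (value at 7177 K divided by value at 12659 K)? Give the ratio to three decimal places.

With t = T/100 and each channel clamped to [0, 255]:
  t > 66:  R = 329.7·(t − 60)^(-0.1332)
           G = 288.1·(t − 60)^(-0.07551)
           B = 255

At 12659 K (t = 126.59):
  G = 288.1·(126.59 − 60)^(-0.07551) = 288.1·66.59^(-0.07551) = 288.1·0.72831 = 209.825.
At 7177 K (t = 71.77):
  G = 288.1·(71.77 − 60)^(-0.07551) = 288.1·11.77^(-0.07551) = 288.1·0.83013 = 239.160.
Gain = 239.160 / 209.825 = 1.1398 → 1.140.

1.140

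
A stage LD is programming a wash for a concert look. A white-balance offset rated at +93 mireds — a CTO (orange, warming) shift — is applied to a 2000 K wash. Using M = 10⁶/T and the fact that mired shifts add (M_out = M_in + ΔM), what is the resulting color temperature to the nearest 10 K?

1690 K

M_in = 10⁶/2000 = 500.00 mireds.
M_out = 500.00 + (+93) = 593.00 mireds.
T_out = 10⁶/593.00 = 1686.3 K → 1690 K.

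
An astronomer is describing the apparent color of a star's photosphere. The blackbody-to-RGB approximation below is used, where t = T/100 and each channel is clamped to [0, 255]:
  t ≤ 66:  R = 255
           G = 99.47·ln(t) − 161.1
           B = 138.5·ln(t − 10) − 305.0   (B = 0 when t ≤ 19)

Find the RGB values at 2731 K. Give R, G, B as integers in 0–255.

t = 2731/100 = 27.31; the t ≤ 66 branch applies.
R = 255 by definition for t ≤ 66.
G = 99.47·ln 27.31 − 161.1 = 99.47·3.3073 − 161.1 = 167.872.
B = 138.5·ln(27.31 − 10) − 305.0 = 138.5·ln 17.31 − 305.0 = 138.5·2.8513 − 305.0 = 89.903.
Rounded: (255, 168, 90).

R=255, G=168, B=90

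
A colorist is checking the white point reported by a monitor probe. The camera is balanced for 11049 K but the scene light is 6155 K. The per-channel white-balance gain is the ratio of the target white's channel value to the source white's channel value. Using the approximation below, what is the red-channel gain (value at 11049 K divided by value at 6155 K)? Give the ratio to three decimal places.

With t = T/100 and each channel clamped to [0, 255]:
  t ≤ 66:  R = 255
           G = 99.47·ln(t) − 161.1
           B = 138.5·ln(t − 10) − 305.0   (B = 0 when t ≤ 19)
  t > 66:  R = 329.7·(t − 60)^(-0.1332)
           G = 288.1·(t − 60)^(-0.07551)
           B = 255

0.767

At 6155 K (t = 61.55):
  R = 255 by definition for t ≤ 66.
At 11049 K (t = 110.49):
  R = 329.7·(110.49 − 60)^(-0.1332) = 329.7·50.49^(-0.1332) = 329.7·0.59311 = 195.547.
Gain = 195.547 / 255.000 = 0.7669 → 0.767.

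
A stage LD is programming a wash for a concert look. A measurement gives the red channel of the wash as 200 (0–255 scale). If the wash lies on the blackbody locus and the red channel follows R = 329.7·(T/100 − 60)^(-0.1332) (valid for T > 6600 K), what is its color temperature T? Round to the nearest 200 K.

(t − 60)^(-0.1332) = 200/329.7 = 0.60661.
t − 60 = 0.60661^(1/-0.1332) = 0.60661^(-7.508) = 42.638, so t = 102.638.
T = 100·t = 10264 K → 10200 K to the nearest 200 K.

10200 K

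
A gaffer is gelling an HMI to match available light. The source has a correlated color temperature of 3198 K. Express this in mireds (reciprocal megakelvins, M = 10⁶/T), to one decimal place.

312.7 mireds

M = 10⁶ / 3198 = 312.695 → 312.7 mireds.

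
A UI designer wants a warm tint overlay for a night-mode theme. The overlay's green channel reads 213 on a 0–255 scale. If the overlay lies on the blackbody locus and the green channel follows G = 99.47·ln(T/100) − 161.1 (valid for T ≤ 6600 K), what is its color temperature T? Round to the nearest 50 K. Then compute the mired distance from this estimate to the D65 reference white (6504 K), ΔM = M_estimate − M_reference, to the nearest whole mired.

ln t = (213 + 161.1) / 99.47 = 3.7609.
t = e^3.7609 = 42.989.
T = 100·t = 4299 K → 4300 K to the nearest 50 K.
M_estimate = 10⁶/4300 = 232.56; M_reference = 10⁶/6504 = 153.75.
ΔM = 232.56 − 153.75 = 78.81 → +79 mireds.

+79 mireds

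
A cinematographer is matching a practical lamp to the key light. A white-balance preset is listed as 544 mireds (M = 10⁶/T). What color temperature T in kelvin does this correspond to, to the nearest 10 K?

1840 K

T = 10⁶ / 544 = 1838.24 K → 1840 K.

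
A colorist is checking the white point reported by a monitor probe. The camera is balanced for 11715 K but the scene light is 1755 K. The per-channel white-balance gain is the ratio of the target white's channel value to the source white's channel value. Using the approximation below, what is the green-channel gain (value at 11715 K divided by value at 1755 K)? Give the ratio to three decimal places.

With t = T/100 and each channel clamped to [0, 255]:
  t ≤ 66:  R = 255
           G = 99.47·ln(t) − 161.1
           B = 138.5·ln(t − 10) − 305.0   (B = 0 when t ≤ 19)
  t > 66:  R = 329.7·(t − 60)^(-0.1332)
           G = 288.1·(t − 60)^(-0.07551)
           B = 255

1.713

At 1755 K (t = 17.55):
  G = 99.47·ln 17.55 − 161.1 = 99.47·2.8651 − 161.1 = 123.887.
At 11715 K (t = 117.15):
  G = 288.1·(117.15 − 60)^(-0.07551) = 288.1·57.15^(-0.07551) = 288.1·0.73676 = 212.261.
Gain = 212.261 / 123.887 = 1.7133 → 1.713.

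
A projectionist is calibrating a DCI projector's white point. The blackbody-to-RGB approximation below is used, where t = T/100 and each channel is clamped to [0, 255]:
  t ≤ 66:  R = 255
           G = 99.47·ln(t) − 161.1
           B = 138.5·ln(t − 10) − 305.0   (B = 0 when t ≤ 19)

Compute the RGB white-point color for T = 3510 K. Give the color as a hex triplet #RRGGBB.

#FFC18D

t = 3510/100 = 35.1; the t ≤ 66 branch applies.
R = 255 by definition for t ≤ 66.
G = 99.47·ln 35.1 − 161.1 = 99.47·3.5582 − 161.1 = 192.834.
B = 138.5·ln(35.1 − 10) − 305.0 = 138.5·ln 25.1 − 305.0 = 138.5·3.2229 − 305.0 = 141.367.
Rounded: (255, 193, 141).
In hex: #FFC18D.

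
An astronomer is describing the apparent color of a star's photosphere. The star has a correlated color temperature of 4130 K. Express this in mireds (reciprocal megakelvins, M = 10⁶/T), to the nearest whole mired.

M = 10⁶ / 4130 = 242.131 → 242 mireds.

242 mireds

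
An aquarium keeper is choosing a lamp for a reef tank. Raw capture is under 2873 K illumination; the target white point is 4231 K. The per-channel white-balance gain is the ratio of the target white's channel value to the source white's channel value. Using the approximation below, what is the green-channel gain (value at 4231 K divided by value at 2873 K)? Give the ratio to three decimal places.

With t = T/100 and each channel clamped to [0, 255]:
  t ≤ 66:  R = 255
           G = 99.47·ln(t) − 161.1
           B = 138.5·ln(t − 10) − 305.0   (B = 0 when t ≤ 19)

At 2873 K (t = 28.73):
  G = 99.47·ln 28.73 − 161.1 = 99.47·3.3579 − 161.1 = 172.914.
At 4231 K (t = 42.31):
  G = 99.47·ln 42.31 − 161.1 = 99.47·3.7450 − 161.1 = 211.417.
Gain = 211.417 / 172.914 = 1.2227 → 1.223.

1.223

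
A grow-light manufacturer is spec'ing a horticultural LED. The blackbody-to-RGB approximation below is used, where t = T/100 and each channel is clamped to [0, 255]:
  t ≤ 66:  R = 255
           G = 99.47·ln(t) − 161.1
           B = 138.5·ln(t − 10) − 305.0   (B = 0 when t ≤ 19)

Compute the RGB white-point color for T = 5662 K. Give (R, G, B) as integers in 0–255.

(255, 240, 227)

t = 5662/100 = 56.62; the t ≤ 66 branch applies.
R = 255 by definition for t ≤ 66.
G = 99.47·ln 56.62 − 161.1 = 99.47·4.0364 − 161.1 = 240.397.
B = 138.5·ln(56.62 − 10) − 305.0 = 138.5·ln 46.62 − 305.0 = 138.5·3.8420 − 305.0 = 227.121.
Rounded: (255, 240, 227).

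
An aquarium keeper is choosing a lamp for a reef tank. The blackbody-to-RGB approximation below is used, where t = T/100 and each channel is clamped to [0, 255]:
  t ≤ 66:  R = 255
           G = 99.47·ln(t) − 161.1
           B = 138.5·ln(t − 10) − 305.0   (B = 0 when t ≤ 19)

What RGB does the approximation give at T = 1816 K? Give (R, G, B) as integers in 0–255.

t = 1816/100 = 18.16; the t ≤ 66 branch applies.
R = 255 by definition for t ≤ 66.
G = 99.47·ln 18.16 − 161.1 = 99.47·2.8992 − 161.1 = 127.286.
t = 18.16 ≤ 19, so B = 0.
Rounded: (255, 127, 0).

(255, 127, 0)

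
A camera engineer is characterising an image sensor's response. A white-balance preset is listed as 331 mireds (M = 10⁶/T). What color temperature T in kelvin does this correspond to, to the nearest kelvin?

T = 10⁶ / 331 = 3021.15 K → 3021 K.

3021 K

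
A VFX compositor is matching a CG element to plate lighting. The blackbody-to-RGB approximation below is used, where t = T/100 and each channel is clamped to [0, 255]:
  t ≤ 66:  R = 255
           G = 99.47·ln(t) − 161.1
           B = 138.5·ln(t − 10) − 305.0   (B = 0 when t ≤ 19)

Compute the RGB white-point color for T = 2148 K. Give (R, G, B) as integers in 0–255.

t = 2148/100 = 21.48; the t ≤ 66 branch applies.
R = 255 by definition for t ≤ 66.
G = 99.47·ln 21.48 − 161.1 = 99.47·3.0671 − 161.1 = 143.987.
B = 138.5·ln(21.48 − 10) − 305.0 = 138.5·ln 11.48 − 305.0 = 138.5·2.4406 − 305.0 = 33.024.
Rounded: (255, 144, 33).

(255, 144, 33)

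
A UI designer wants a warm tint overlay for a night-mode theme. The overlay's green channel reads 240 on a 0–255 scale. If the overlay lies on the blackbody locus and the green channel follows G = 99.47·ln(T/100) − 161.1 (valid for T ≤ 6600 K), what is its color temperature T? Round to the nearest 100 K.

5600 K

ln t = (240 + 161.1) / 99.47 = 4.0324.
t = e^4.0324 = 56.394.
T = 100·t = 5639 K → 5600 K to the nearest 100 K.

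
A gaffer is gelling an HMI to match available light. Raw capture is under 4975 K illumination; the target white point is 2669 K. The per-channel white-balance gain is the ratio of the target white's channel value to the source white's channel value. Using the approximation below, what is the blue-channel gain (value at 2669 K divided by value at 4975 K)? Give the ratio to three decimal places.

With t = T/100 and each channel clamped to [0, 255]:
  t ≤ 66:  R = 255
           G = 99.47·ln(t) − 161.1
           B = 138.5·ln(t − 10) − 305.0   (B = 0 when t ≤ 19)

0.414

At 4975 K (t = 49.75):
  B = 138.5·ln(49.75 − 10) − 305.0 = 138.5·ln 39.75 − 305.0 = 138.5·3.6826 − 305.0 = 205.041.
At 2669 K (t = 26.69):
  B = 138.5·ln(26.69 − 10) − 305.0 = 138.5·ln 16.69 − 305.0 = 138.5·2.8148 − 305.0 = 84.851.
Gain = 84.851 / 205.041 = 0.4138 → 0.414.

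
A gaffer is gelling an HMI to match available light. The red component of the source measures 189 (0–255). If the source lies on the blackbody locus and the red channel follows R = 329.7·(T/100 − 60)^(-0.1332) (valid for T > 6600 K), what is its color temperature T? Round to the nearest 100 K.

12500 K

(t − 60)^(-0.1332) = 189/329.7 = 0.57325.
t − 60 = 0.57325^(1/-0.1332) = 0.57325^(-7.508) = 65.199, so t = 125.199.
T = 100·t = 12520 K → 12500 K to the nearest 100 K.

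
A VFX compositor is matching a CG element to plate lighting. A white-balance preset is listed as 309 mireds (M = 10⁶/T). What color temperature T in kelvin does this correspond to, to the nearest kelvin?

3236 K

T = 10⁶ / 309 = 3236.25 K → 3236 K.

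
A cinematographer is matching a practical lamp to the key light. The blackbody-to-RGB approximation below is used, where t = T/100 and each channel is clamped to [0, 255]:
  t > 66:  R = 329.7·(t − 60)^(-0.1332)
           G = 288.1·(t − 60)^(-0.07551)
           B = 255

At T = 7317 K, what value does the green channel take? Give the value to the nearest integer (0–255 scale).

t = 7317/100 = 73.17; the t > 66 branch applies.
G = 288.1·(73.17 − 60)^(-0.07551) = 288.1·13.17^(-0.07551) = 288.1·0.82311 = 237.139.
Rounded: 237.

237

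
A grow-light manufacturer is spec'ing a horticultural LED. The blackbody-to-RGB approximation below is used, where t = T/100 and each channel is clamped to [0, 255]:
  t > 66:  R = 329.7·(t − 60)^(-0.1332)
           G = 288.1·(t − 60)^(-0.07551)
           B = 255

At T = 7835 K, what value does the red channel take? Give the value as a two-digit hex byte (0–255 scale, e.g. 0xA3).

t = 7835/100 = 78.35; the t > 66 branch applies.
R = 329.7·(78.35 − 60)^(-0.1332) = 329.7·18.35^(-0.1332) = 329.7·0.67871 = 223.770.
Rounded: 224; in hex, 0xE0.

0xE0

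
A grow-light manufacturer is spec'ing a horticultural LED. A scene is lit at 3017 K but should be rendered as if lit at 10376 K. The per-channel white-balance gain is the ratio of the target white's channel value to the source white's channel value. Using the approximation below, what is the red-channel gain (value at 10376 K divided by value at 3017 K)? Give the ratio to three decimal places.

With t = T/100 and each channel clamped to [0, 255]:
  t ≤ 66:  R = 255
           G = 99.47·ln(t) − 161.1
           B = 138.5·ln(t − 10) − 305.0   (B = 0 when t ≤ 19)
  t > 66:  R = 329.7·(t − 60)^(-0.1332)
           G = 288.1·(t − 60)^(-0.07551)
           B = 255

0.782

At 3017 K (t = 30.17):
  R = 255 by definition for t ≤ 66.
At 10376 K (t = 103.76):
  R = 329.7·(103.76 − 60)^(-0.1332) = 329.7·43.76^(-0.1332) = 329.7·0.60452 = 199.309.
Gain = 199.309 / 255.000 = 0.7816 → 0.782.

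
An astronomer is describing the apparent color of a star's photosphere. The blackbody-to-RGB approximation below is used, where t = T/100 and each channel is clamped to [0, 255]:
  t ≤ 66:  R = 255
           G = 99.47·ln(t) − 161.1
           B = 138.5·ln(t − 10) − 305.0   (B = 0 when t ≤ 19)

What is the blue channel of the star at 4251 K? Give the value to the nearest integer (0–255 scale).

177

t = 4251/100 = 42.51; the t ≤ 66 branch applies.
B = 138.5·ln(42.51 − 10) − 305.0 = 138.5·ln 32.51 − 305.0 = 138.5·3.4815 − 305.0 = 177.194.
Rounded: 177.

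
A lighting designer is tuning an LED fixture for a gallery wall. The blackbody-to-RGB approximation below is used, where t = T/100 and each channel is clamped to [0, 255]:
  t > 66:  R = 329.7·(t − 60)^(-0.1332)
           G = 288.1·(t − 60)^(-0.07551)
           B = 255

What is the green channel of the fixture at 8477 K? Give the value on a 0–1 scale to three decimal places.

t = 8477/100 = 84.77; the t > 66 branch applies.
G = 288.1·(84.77 − 60)^(-0.07551) = 288.1·24.77^(-0.07551) = 288.1·0.78477 = 226.093.
On a 0–1 scale: 226.093/255 = 0.8866 → 0.887.

0.887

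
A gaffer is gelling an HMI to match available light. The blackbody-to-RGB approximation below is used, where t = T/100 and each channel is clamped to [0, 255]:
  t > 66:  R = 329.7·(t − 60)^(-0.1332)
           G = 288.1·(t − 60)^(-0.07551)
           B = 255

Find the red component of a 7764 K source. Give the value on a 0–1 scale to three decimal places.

t = 7764/100 = 77.64; the t > 66 branch applies.
R = 329.7·(77.64 − 60)^(-0.1332) = 329.7·17.64^(-0.1332) = 329.7·0.68229 = 224.950.
On a 0–1 scale: 224.950/255 = 0.8822 → 0.882.

0.882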